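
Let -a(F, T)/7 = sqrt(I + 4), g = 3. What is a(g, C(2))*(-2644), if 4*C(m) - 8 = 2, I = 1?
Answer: 18508*sqrt(5) ≈ 41385.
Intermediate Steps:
C(m) = 5/2 (C(m) = 2 + (1/4)*2 = 2 + 1/2 = 5/2)
a(F, T) = -7*sqrt(5) (a(F, T) = -7*sqrt(1 + 4) = -7*sqrt(5))
a(g, C(2))*(-2644) = -7*sqrt(5)*(-2644) = 18508*sqrt(5)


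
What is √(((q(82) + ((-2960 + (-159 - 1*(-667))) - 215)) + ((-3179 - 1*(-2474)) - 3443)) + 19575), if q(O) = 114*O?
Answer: 2*√5527 ≈ 148.69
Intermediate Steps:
√(((q(82) + ((-2960 + (-159 - 1*(-667))) - 215)) + ((-3179 - 1*(-2474)) - 3443)) + 19575) = √(((114*82 + ((-2960 + (-159 - 1*(-667))) - 215)) + ((-3179 - 1*(-2474)) - 3443)) + 19575) = √(((9348 + ((-2960 + (-159 + 667)) - 215)) + ((-3179 + 2474) - 3443)) + 19575) = √(((9348 + ((-2960 + 508) - 215)) + (-705 - 3443)) + 19575) = √(((9348 + (-2452 - 215)) - 4148) + 19575) = √(((9348 - 2667) - 4148) + 19575) = √((6681 - 4148) + 19575) = √(2533 + 19575) = √22108 = 2*√5527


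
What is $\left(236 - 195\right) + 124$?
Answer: $165$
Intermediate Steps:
$\left(236 - 195\right) + 124 = 41 + 124 = 165$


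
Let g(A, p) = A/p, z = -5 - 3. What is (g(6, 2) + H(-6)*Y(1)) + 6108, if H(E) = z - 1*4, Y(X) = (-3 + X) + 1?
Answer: 6123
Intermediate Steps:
z = -8
Y(X) = -2 + X
H(E) = -12 (H(E) = -8 - 1*4 = -8 - 4 = -12)
(g(6, 2) + H(-6)*Y(1)) + 6108 = (6/2 - 12*(-2 + 1)) + 6108 = (6*(1/2) - 12*(-1)) + 6108 = (3 + 12) + 6108 = 15 + 6108 = 6123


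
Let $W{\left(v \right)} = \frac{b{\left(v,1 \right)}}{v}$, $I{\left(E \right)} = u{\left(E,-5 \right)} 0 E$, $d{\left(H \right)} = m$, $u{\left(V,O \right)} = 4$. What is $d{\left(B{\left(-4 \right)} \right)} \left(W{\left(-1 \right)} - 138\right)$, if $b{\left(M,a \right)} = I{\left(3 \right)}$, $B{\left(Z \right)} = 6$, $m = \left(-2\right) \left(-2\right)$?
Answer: $-552$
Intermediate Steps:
$m = 4$
$d{\left(H \right)} = 4$
$I{\left(E \right)} = 0$ ($I{\left(E \right)} = 4 \cdot 0 E = 0 E = 0$)
$b{\left(M,a \right)} = 0$
$W{\left(v \right)} = 0$ ($W{\left(v \right)} = \frac{0}{v} = 0$)
$d{\left(B{\left(-4 \right)} \right)} \left(W{\left(-1 \right)} - 138\right) = 4 \left(0 - 138\right) = 4 \left(-138\right) = -552$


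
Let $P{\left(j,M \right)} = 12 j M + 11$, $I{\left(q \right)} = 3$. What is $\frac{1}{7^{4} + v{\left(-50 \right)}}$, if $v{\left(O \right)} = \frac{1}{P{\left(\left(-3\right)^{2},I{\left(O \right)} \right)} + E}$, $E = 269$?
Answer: $\frac{604}{1450205} \approx 0.00041649$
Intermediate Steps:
$P{\left(j,M \right)} = 11 + 12 M j$ ($P{\left(j,M \right)} = 12 M j + 11 = 11 + 12 M j$)
$v{\left(O \right)} = \frac{1}{604}$ ($v{\left(O \right)} = \frac{1}{\left(11 + 12 \cdot 3 \left(-3\right)^{2}\right) + 269} = \frac{1}{\left(11 + 12 \cdot 3 \cdot 9\right) + 269} = \frac{1}{\left(11 + 324\right) + 269} = \frac{1}{335 + 269} = \frac{1}{604}$)
$\frac{1}{7^{4} + v{\left(-50 \right)}} = \frac{1}{7^{4} + \frac{1}{604}} = \frac{1}{2401 + \frac{1}{604}} = \frac{1}{\frac{1450205}{604}} = \frac{604}{1450205}$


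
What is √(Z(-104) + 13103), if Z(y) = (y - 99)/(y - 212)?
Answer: √327119329/158 ≈ 114.47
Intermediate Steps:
Z(y) = (-99 + y)/(-212 + y)
√(Z(-104) + 13103) = √((-99 - 104)/(-212 - 104) + 13103) = √(-203/(-316) + 13103) = √(-1/316*(-203) + 13103) = √(203/316 + 13103) = √(4140751/316) = √327119329/158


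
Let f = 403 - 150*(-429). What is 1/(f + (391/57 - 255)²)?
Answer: 3249/410435233 ≈ 7.9160e-6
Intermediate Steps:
f = 64753 (f = 403 + 64350 = 64753)
1/(f + (391/57 - 255)²) = 1/(64753 + (391/57 - 255)²) = 1/(64753 + (-14144/57)²) = 1/(64753 + 200052736/3249) = 1/(410435233/3249) = 3249/410435233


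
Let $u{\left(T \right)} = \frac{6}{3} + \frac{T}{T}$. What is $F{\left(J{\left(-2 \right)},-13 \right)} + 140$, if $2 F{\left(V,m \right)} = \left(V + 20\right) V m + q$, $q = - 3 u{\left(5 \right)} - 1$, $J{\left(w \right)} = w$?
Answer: $369$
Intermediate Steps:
$u{\left(T \right)} = 3$ ($u{\left(T \right)} = 6 \cdot \frac{1}{3} + 1 = 2 + 1 = 3$)
$q = -10$ ($q = \left(-3\right) 3 - 1 = -9 - 1 = -10$)
$F{\left(V,m \right)} = -5 + \frac{V m \left(20 + V\right)}{2}$ ($F{\left(V,m \right)} = \frac{\left(V + 20\right) V m - 10}{2} = \frac{\left(20 + V\right) V m - 10}{2} = \frac{V \left(20 + V\right) m - 10}{2} = \frac{V m \left(20 + V\right) - 10}{2} = \frac{-10 + V m \left(20 + V\right)}{2} = -5 + \frac{V m \left(20 + V\right)}{2}$)
$F{\left(J{\left(-2 \right)},-13 \right)} + 140 = \left(-5 + \frac{1}{2} \left(-13\right) \left(-2\right)^{2} + 10 \left(-2\right) \left(-13\right)\right) + 140 = \left(-5 + \frac{1}{2} \left(-13\right) 4 + 260\right) + 140 = \left(-5 - 26 + 260\right) + 140 = 229 + 140 = 369$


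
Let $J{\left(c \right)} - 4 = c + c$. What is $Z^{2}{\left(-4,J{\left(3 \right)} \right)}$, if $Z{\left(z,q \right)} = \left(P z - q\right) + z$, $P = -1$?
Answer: $100$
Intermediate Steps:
$J{\left(c \right)} = 4 + 2 c$ ($J{\left(c \right)} = 4 + \left(c + c\right) = 4 + 2 c$)
$Z{\left(z,q \right)} = - q$ ($Z{\left(z,q \right)} = \left(- z - q\right) + z = \left(- q - z\right) + z = - q$)
$Z^{2}{\left(-4,J{\left(3 \right)} \right)} = \left(- (4 + 2 \cdot 3)\right)^{2} = \left(- (4 + 6)\right)^{2} = \left(\left(-1\right) 10\right)^{2} = \left(-10\right)^{2} = 100$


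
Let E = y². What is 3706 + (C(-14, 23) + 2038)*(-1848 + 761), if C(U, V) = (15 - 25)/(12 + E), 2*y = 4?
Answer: -17687365/8 ≈ -2.2109e+6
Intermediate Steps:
y = 2 (y = (½)*4 = 2)
E = 4 (E = 2² = 4)
C(U, V) = -5/8 (C(U, V) = (15 - 25)/(12 + 4) = -10/16 = -10*1/16 = -5/8)
3706 + (C(-14, 23) + 2038)*(-1848 + 761) = 3706 + (-5/8 + 2038)*(-1848 + 761) = 3706 + (16299/8)*(-1087) = 3706 - 17717013/8 = -17687365/8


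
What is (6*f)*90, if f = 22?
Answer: 11880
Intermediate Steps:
(6*f)*90 = (6*22)*90 = 132*90 = 11880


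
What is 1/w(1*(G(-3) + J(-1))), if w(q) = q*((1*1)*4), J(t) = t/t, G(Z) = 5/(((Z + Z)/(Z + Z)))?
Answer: 1/24 ≈ 0.041667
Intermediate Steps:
G(Z) = 5 (G(Z) = 5/(((2*Z)/((2*Z)))) = 5/(((2*Z)*(1/(2*Z)))) = 5/1 = 5*1 = 5)
J(t) = 1
w(q) = 4*q (w(q) = q*(1*4) = q*4 = 4*q)
1/w(1*(G(-3) + J(-1))) = 1/(4*(1*(5 + 1))) = 1/(4*(1*6)) = 1/(4*6) = 1/24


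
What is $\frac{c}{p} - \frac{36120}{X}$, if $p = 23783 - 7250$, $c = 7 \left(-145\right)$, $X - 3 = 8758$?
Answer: $- \frac{606064375}{144845613} \approx -4.1842$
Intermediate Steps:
$X = 8761$ ($X = 3 + 8758 = 8761$)
$c = -1015$
$p = 16533$ ($p = 23783 - 7250 = 16533$)
$\frac{c}{p} - \frac{36120}{X} = - \frac{1015}{16533} - \frac{36120}{8761} = - \frac{606064375}{144845613}$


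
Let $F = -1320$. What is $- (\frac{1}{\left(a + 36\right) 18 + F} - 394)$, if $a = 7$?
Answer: $\frac{215125}{546} \approx 394.0$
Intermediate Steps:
$- (\frac{1}{\left(a + 36\right) 18 + F} - 394) = - (\frac{1}{\left(7 + 36\right) 18 - 1320} - 394) = - (\frac{1}{43 \cdot 18 - 1320} - 394) = - (\frac{1}{774 - 1320} - 394) = - (\frac{1}{-546} - 394) = - (- \frac{1}{546} - 394) = \left(-1\right) \left(- \frac{215125}{546}\right) = \frac{215125}{546}$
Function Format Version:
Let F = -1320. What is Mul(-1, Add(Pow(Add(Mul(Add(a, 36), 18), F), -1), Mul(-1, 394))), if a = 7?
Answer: Rational(215125, 546) ≈ 394.00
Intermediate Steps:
Mul(-1, Add(Pow(Add(Mul(Add(a, 36), 18), F), -1), Mul(-1, 394))) = Mul(-1, Add(Pow(Add(Mul(Add(7, 36), 18), -1320), -1), Mul(-1, 394))) = Mul(-1, Add(Pow(Add(Mul(43, 18), -1320), -1), -394)) = Mul(-1, Add(Pow(Add(774, -1320), -1), -394)) = Mul(-1, Add(Pow(-546, -1), -394)) = Mul(-1, Add(Rational(-1, 546), -394)) = Mul(-1, Rational(-215125, 546)) = Rational(215125, 546)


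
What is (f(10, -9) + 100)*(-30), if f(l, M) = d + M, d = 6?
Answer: -2910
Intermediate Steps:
f(l, M) = 6 + M
(f(10, -9) + 100)*(-30) = ((6 - 9) + 100)*(-30) = (-3 + 100)*(-30) = 97*(-30) = -2910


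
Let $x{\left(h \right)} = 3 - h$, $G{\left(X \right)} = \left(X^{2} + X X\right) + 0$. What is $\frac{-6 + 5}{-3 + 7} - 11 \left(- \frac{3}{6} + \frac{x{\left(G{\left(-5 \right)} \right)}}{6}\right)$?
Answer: $\frac{1097}{12} \approx 91.417$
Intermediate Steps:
$G{\left(X \right)} = 2 X^{2}$ ($G{\left(X \right)} = \left(X^{2} + X^{2}\right) + 0 = 2 X^{2} + 0 = 2 X^{2}$)
$\frac{-6 + 5}{-3 + 7} - 11 \left(- \frac{3}{6} + \frac{x{\left(G{\left(-5 \right)} \right)}}{6}\right) = \frac{-6 + 5}{-3 + 7} - 11 \left(- \frac{3}{6} + \frac{3 - 2 \left(-5\right)^{2}}{6}\right) = - \frac{1}{4} - 11 \left(\left(-3\right) \frac{1}{6} + \left(3 - 2 \cdot 25\right) \frac{1}{6}\right) = \left(-1\right) \frac{1}{4} - 11 \left(- \frac{1}{2} + \left(3 - 50\right) \frac{1}{6}\right) = - \frac{1}{4} - 11 \left(- \frac{1}{2} + \left(3 - 50\right) \frac{1}{6}\right) = - \frac{1}{4} - 11 \left(- \frac{1}{2} - \frac{47}{6}\right) = - \frac{1}{4} - - \frac{275}{3} = - \frac{1}{4} + \frac{275}{3} = \frac{1097}{12}$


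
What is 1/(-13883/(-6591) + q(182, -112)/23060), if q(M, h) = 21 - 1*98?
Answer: 151988460/319634473 ≈ 0.47551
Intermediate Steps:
q(M, h) = -77 (q(M, h) = 21 - 98 = -77)
1/(-13883/(-6591) + q(182, -112)/23060) = 1/(-13883/(-6591) - 77/23060) = 1/(-13883*(-1/6591) - 77*1/23060) = 1/(13883/6591 - 77/23060) = 1/(319634473/151988460) = 151988460/319634473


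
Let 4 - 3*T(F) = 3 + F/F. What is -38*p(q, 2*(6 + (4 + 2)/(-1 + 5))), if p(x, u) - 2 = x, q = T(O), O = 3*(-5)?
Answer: -76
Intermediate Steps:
O = -15
T(F) = 0 (T(F) = 4/3 - (3 + F/F)/3 = 4/3 - (3 + 1)/3 = 4/3 - 1/3*4 = 4/3 - 4/3 = 0)
q = 0
p(x, u) = 2 + x
-38*p(q, 2*(6 + (4 + 2)/(-1 + 5))) = -38*(2 + 0) = -38*2 = -76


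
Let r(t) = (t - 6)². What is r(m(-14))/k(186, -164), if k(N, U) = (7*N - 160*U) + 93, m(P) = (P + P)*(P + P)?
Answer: 605284/27635 ≈ 21.903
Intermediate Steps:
m(P) = 4*P² (m(P) = (2*P)*(2*P) = 4*P²)
r(t) = (-6 + t)²
k(N, U) = 93 - 160*U + 7*N (k(N, U) = (-160*U + 7*N) + 93 = 93 - 160*U + 7*N)
r(m(-14))/k(186, -164) = (-6 + 4*(-14)²)²/(93 - 160*(-164) + 7*186) = (-6 + 4*196)²/(93 + 26240 + 1302) = (-6 + 784)²/27635 = 778²*(1/27635) = 605284*(1/27635) = 605284/27635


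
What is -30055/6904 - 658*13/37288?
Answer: -147468457/32179544 ≈ -4.5827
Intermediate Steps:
-30055/6904 - 658*13/37288 = -30055*1/6904 - 8554*1/37288 = -30055/6904 - 4277/18644 = -147468457/32179544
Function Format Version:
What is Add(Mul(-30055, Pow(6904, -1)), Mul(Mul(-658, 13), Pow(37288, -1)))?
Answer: Rational(-147468457, 32179544) ≈ -4.5827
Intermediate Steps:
Add(Mul(-30055, Pow(6904, -1)), Mul(Mul(-658, 13), Pow(37288, -1))) = Add(Mul(-30055, Rational(1, 6904)), Mul(-8554, Rational(1, 37288))) = Add(Rational(-30055, 6904), Rational(-4277, 18644)) = Rational(-147468457, 32179544)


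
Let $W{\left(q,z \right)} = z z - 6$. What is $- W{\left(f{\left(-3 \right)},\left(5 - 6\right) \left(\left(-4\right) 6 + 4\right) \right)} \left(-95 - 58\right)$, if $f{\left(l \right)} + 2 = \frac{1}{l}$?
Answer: $60282$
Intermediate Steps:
$f{\left(l \right)} = -2 + \frac{1}{l}$
$W{\left(q,z \right)} = -6 + z^{2}$ ($W{\left(q,z \right)} = z^{2} - 6 = -6 + z^{2}$)
$- W{\left(f{\left(-3 \right)},\left(5 - 6\right) \left(\left(-4\right) 6 + 4\right) \right)} \left(-95 - 58\right) = - \left(-6 + \left(\left(5 - 6\right) \left(\left(-4\right) 6 + 4\right)\right)^{2}\right) \left(-95 - 58\right) = - \left(-6 + \left(- (-24 + 4)\right)^{2}\right) \left(-153\right) = - \left(-6 + \left(\left(-1\right) \left(-20\right)\right)^{2}\right) \left(-153\right) = - \left(-6 + 20^{2}\right) \left(-153\right) = - \left(-6 + 400\right) \left(-153\right) = - 394 \left(-153\right) = \left(-1\right) \left(-60282\right) = 60282$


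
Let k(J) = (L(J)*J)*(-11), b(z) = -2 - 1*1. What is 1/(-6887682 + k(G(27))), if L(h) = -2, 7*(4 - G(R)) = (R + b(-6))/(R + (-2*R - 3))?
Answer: -35/241065702 ≈ -1.4519e-7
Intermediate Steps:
b(z) = -3 (b(z) = -2 - 1 = -3)
G(R) = 4 - (-3 + R)/(7*(-3 - R)) (G(R) = 4 - (R - 3)/(7*(R + (-2*R - 3))) = 4 - (-3 + R)/(7*(R + (-3 - 2*R))) = 4 - (-3 + R)/(7*(-3 - R)))
k(J) = 22*J (k(J) = -2*J*(-11) = 22*J)
1/(-6887682 + k(G(27))) = 1/(-6887682 + 22*((81 + 29*27)/(7*(3 + 27)))) = 1/(-6887682 + 22*((1/7)*(81 + 783)/30)) = 1/(-6887682 + 22*((1/7)*(1/30)*864)) = 1/(-6887682 + 22*(144/35)) = 1/(-6887682 + 3168/35) = 1/(-241065702/35) = -35/241065702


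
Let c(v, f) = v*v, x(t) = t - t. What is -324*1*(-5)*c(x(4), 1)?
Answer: 0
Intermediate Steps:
x(t) = 0
c(v, f) = v**2
-324*1*(-5)*c(x(4), 1) = -324*1*(-5)*0**2 = -(-1620)*0 = -324*0 = 0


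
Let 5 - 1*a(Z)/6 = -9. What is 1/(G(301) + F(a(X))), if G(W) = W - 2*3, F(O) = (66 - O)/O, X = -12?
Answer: 14/4127 ≈ 0.0033923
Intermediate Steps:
a(Z) = 84 (a(Z) = 30 - 6*(-9) = 30 + 54 = 84)
F(O) = (66 - O)/O
G(W) = -6 + W (G(W) = W - 6 = -6 + W)
1/(G(301) + F(a(X))) = 1/((-6 + 301) + (66 - 1*84)/84) = 1/(295 + (66 - 84)/84) = 1/(295 + (1/84)*(-18)) = 1/(295 - 3/14) = 1/(4127/14) = 14/4127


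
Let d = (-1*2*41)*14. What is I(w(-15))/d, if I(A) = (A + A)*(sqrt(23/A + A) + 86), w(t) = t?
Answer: 645/287 + I*sqrt(930)/287 ≈ 2.2474 + 0.10626*I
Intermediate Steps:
d = -1148 (d = -2*41*14 = -82*14 = -1148)
I(A) = 2*A*(86 + sqrt(A + 23/A)) (I(A) = (2*A)*(sqrt(A + 23/A) + 86) = (2*A)*(86 + sqrt(A + 23/A)) = 2*A*(86 + sqrt(A + 23/A)))
I(w(-15))/d = (2*(-15)*(86 + sqrt((23 + (-15)**2)/(-15))))/(-1148) = (2*(-15)*(86 + sqrt(-(23 + 225)/15)))*(-1/1148) = (2*(-15)*(86 + sqrt(-1/15*248)))*(-1/1148) = (2*(-15)*(86 + sqrt(-248/15)))*(-1/1148) = (2*(-15)*(86 + 2*I*sqrt(930)/15))*(-1/1148) = (-2580 - 4*I*sqrt(930))*(-1/1148) = 645/287 + I*sqrt(930)/287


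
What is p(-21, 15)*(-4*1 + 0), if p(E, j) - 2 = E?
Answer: 76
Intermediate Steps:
p(E, j) = 2 + E
p(-21, 15)*(-4*1 + 0) = (2 - 21)*(-4*1 + 0) = -19*(-4 + 0) = -19*(-4) = 76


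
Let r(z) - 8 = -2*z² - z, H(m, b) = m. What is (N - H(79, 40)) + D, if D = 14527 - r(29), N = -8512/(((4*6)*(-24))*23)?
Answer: 3343390/207 ≈ 16152.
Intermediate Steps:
r(z) = 8 - z - 2*z² (r(z) = 8 + (-2*z² - z) = 8 + (-z - 2*z²) = 8 - z - 2*z²)
N = 133/207 (N = -8512/((24*(-24))*23) = -8512/((-576*23)) = -8512/(-13248) = -8512*(-1/13248) = 133/207 ≈ 0.64251)
D = 16230 (D = 14527 - (8 - 1*29 - 2*29²) = 14527 - (8 - 29 - 2*841) = 14527 - (8 - 29 - 1682) = 14527 - 1*(-1703) = 14527 + 1703 = 16230)
(N - H(79, 40)) + D = (133/207 - 1*79) + 16230 = (133/207 - 79) + 16230 = -16220/207 + 16230 = 3343390/207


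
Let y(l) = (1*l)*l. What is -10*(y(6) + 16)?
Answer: -520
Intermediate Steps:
y(l) = l² (y(l) = l*l = l²)
-10*(y(6) + 16) = -10*(6² + 16) = -10*(36 + 16) = -10*52 = -520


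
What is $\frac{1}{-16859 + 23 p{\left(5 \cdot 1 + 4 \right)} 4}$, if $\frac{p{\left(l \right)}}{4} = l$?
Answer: $- \frac{1}{13547} \approx -7.3817 \cdot 10^{-5}$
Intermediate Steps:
$p{\left(l \right)} = 4 l$
$\frac{1}{-16859 + 23 p{\left(5 \cdot 1 + 4 \right)} 4} = \frac{1}{-16859 + 23 \cdot 4 \left(5 \cdot 1 + 4\right) 4} = \frac{1}{-16859 + 23 \cdot 4 \left(5 + 4\right) 4} = \frac{1}{-16859 + 23 \cdot 4 \cdot 9 \cdot 4} = \frac{1}{-16859 + 23 \cdot 36 \cdot 4} = \frac{1}{-16859 + 828 \cdot 4} = \frac{1}{-16859 + 3312} = \frac{1}{-13547} = - \frac{1}{13547}$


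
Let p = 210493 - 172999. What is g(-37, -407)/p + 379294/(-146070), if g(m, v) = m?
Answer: -790369657/304263810 ≈ -2.5976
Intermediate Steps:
p = 37494
g(-37, -407)/p + 379294/(-146070) = -37/37494 + 379294/(-146070) = -37*1/37494 + 379294*(-1/146070) = -37/37494 - 189647/73035 = -790369657/304263810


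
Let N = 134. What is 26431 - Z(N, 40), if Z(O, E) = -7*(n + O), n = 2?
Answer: 27383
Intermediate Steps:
Z(O, E) = -14 - 7*O (Z(O, E) = -7*(2 + O) = -14 - 7*O)
26431 - Z(N, 40) = 26431 - (-14 - 7*134) = 26431 - (-14 - 938) = 26431 - 1*(-952) = 26431 + 952 = 27383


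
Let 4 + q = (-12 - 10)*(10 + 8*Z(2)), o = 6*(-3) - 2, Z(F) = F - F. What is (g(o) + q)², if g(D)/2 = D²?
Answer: 331776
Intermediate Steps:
Z(F) = 0
o = -20 (o = -18 - 2 = -20)
q = -224 (q = -4 + (-12 - 10)*(10 + 8*0) = -4 - 22*(10 + 0) = -4 - 22*10 = -4 - 220 = -224)
g(D) = 2*D²
(g(o) + q)² = (2*(-20)² - 224)² = (2*400 - 224)² = (800 - 224)² = 576² = 331776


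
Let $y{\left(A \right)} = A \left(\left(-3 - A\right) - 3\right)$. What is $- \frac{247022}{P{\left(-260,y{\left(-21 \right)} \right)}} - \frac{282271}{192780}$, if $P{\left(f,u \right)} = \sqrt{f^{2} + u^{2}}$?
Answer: $- \frac{282271}{192780} - \frac{247022 \sqrt{6673}}{33365} \approx -606.25$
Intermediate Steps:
$y{\left(A \right)} = A \left(-6 - A\right)$
$- \frac{247022}{P{\left(-260,y{\left(-21 \right)} \right)}} - \frac{282271}{192780} = - \frac{247022}{\sqrt{\left(-260\right)^{2} + \left(\left(-1\right) \left(-21\right) \left(6 - 21\right)\right)^{2}}} - \frac{282271}{192780} = - \frac{247022}{\sqrt{67600 + \left(\left(-1\right) \left(-21\right) \left(-15\right)\right)^{2}}} - \frac{282271}{192780} = - \frac{247022}{\sqrt{67600 + \left(-315\right)^{2}}} - \frac{282271}{192780} = - \frac{247022}{\sqrt{67600 + 99225}} - \frac{282271}{192780} = - \frac{247022}{\sqrt{166825}} - \frac{282271}{192780} = - \frac{247022}{5 \sqrt{6673}} - \frac{282271}{192780} = - 247022 \frac{\sqrt{6673}}{33365} - \frac{282271}{192780} = - \frac{247022 \sqrt{6673}}{33365} - \frac{282271}{192780} = - \frac{282271}{192780} - \frac{247022 \sqrt{6673}}{33365}$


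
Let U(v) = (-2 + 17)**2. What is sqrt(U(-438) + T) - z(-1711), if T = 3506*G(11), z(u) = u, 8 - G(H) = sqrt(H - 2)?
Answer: 1711 + sqrt(17755) ≈ 1844.2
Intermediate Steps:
G(H) = 8 - sqrt(-2 + H) (G(H) = 8 - sqrt(H - 2) = 8 - sqrt(-2 + H))
U(v) = 225 (U(v) = 15**2 = 225)
T = 17530 (T = 3506*(8 - sqrt(-2 + 11)) = 3506*(8 - sqrt(9)) = 3506*(8 - 1*3) = 3506*(8 - 3) = 3506*5 = 17530)
sqrt(U(-438) + T) - z(-1711) = sqrt(225 + 17530) - 1*(-1711) = sqrt(17755) + 1711 = 1711 + sqrt(17755)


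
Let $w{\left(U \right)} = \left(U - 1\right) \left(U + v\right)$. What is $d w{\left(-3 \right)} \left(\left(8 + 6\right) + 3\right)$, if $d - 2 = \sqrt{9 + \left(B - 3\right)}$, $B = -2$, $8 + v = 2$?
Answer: $2448$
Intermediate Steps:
$v = -6$ ($v = -8 + 2 = -6$)
$w{\left(U \right)} = \left(-1 + U\right) \left(-6 + U\right)$ ($w{\left(U \right)} = \left(U - 1\right) \left(U - 6\right) = \left(-1 + U\right) \left(-6 + U\right)$)
$d = 4$ ($d = 2 + \sqrt{9 - 5} = 2 + \sqrt{4} = 2 + 2 = 4$)
$d w{\left(-3 \right)} \left(\left(8 + 6\right) + 3\right) = 4 \left(6 + \left(-3\right)^{2} - -21\right) \left(\left(8 + 6\right) + 3\right) = 4 \left(6 + 9 + 21\right) \left(14 + 3\right) = 4 \cdot 36 \cdot 17 = 144 \cdot 17 = 2448$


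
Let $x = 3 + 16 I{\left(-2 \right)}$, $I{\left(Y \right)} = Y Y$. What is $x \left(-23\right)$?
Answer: $-1541$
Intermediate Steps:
$I{\left(Y \right)} = Y^{2}$
$x = 67$ ($x = 3 + 16 \left(-2\right)^{2} = 3 + 16 \cdot 4 = 3 + 64 = 67$)
$x \left(-23\right) = 67 \left(-23\right) = -1541$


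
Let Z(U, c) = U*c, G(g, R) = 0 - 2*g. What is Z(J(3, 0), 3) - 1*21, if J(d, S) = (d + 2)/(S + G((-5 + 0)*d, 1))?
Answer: -41/2 ≈ -20.500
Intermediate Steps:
G(g, R) = -2*g
J(d, S) = (2 + d)/(S + 10*d) (J(d, S) = (d + 2)/(S - 2*(-5 + 0)*d) = (2 + d)/(S - (-10)*d) = (2 + d)/(S + 10*d))
Z(J(3, 0), 3) - 1*21 = ((2 + 3)/(0 + 10*3))*3 - 1*21 = (5/(0 + 30))*3 - 21 = (5/30)*3 - 21 = ((1/30)*5)*3 - 21 = (1/6)*3 - 21 = 1/2 - 21 = -41/2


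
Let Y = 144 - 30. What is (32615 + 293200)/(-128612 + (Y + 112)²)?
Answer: -325815/77536 ≈ -4.2021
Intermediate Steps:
Y = 114
(32615 + 293200)/(-128612 + (Y + 112)²) = (32615 + 293200)/(-128612 + (114 + 112)²) = 325815/(-128612 + 226²) = 325815/(-128612 + 51076) = 325815/(-77536) = 325815*(-1/77536) = -325815/77536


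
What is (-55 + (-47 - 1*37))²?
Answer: 19321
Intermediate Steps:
(-55 + (-47 - 1*37))² = (-55 + (-47 - 37))² = (-55 - 84)² = (-139)² = 19321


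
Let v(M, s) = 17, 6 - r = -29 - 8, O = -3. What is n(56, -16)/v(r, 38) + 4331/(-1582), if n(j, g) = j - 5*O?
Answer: 38695/26894 ≈ 1.4388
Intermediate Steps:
r = 43 (r = 6 - (-29 - 8) = 6 - 1*(-37) = 6 + 37 = 43)
n(j, g) = 15 + j (n(j, g) = j - 5*(-3) = j + 15 = 15 + j)
n(56, -16)/v(r, 38) + 4331/(-1582) = (15 + 56)/17 + 4331/(-1582) = 71*(1/17) + 4331*(-1/1582) = 71/17 - 4331/1582 = 38695/26894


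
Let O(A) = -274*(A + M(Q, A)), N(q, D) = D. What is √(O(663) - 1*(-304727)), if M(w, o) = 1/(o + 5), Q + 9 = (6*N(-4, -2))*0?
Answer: √13728593382/334 ≈ 350.81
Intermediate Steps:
Q = -9 (Q = -9 + (6*(-2))*0 = -9 - 12*0 = -9 + 0 = -9)
M(w, o) = 1/(5 + o)
O(A) = -274*A - 274/(5 + A) (O(A) = -274*(A + 1/(5 + A)) = -274*A - 274/(5 + A))
√(O(663) - 1*(-304727)) = √(274*(-1 - 1*663*(5 + 663))/(5 + 663) - 1*(-304727)) = √(274*(-1 - 1*663*668)/668 + 304727) = √(274*(1/668)*(-1 - 442884) + 304727) = √(274*(1/668)*(-442885) + 304727) = √(-60675245/334 + 304727) = √(41103573/334) = √13728593382/334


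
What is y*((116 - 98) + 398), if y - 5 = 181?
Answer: 77376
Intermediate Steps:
y = 186 (y = 5 + 181 = 186)
y*((116 - 98) + 398) = 186*((116 - 98) + 398) = 186*(18 + 398) = 186*416 = 77376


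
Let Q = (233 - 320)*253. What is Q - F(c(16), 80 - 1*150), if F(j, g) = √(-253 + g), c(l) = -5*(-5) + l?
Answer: -22011 - I*√323 ≈ -22011.0 - 17.972*I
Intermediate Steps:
c(l) = 25 + l
Q = -22011 (Q = -87*253 = -22011)
Q - F(c(16), 80 - 1*150) = -22011 - √(-253 + (80 - 1*150)) = -22011 - √(-253 + (80 - 150)) = -22011 - √(-253 - 70) = -22011 - √(-323) = -22011 - I*√323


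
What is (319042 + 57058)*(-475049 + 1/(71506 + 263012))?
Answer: -29883484601697050/167259 ≈ -1.7867e+11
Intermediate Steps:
(319042 + 57058)*(-475049 + 1/(71506 + 263012)) = 376100*(-475049 + 1/334518) = 376100*(-158912441381/334518) = -29883484601697050/167259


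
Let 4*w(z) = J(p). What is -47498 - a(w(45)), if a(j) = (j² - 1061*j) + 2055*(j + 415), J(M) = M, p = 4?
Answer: -901318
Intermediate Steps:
w(z) = 1 (w(z) = (¼)*4 = 1)
a(j) = 852825 + j² + 994*j (a(j) = (j² - 1061*j) + 2055*(415 + j) = (j² - 1061*j) + (852825 + 2055*j) = 852825 + j² + 994*j)
-47498 - a(w(45)) = -47498 - (852825 + 1² + 994*1) = -47498 - (852825 + 1 + 994) = -47498 - 1*853820 = -47498 - 853820 = -901318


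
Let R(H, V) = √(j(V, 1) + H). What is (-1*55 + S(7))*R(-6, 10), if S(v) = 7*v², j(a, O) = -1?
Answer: 288*I*√7 ≈ 761.98*I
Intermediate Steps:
R(H, V) = √(-1 + H)
(-1*55 + S(7))*R(-6, 10) = (-1*55 + 7*7²)*√(-1 - 6) = (-55 + 7*49)*√(-7) = (-55 + 343)*(I*√7) = 288*(I*√7) = 288*I*√7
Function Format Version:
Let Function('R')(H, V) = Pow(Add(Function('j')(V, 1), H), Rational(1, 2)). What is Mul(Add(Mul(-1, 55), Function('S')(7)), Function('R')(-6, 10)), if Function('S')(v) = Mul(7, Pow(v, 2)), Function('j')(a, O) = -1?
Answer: Mul(288, I, Pow(7, Rational(1, 2))) ≈ Mul(761.98, I)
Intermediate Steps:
Function('R')(H, V) = Pow(Add(-1, H), Rational(1, 2))
Mul(Add(Mul(-1, 55), Function('S')(7)), Function('R')(-6, 10)) = Mul(Add(Mul(-1, 55), Mul(7, Pow(7, 2))), Pow(Add(-1, -6), Rational(1, 2))) = Mul(Add(-55, Mul(7, 49)), Pow(-7, Rational(1, 2))) = Mul(Add(-55, 343), Mul(I, Pow(7, Rational(1, 2)))) = Mul(288, Mul(I, Pow(7, Rational(1, 2)))) = Mul(288, I, Pow(7, Rational(1, 2)))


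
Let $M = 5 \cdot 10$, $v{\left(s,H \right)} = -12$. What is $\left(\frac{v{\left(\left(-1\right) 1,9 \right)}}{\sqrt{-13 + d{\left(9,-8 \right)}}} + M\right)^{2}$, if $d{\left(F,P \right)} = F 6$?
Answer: $\frac{102644}{41} - \frac{1200 \sqrt{41}}{41} \approx 2316.1$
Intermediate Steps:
$d{\left(F,P \right)} = 6 F$
$M = 50$
$\left(\frac{v{\left(\left(-1\right) 1,9 \right)}}{\sqrt{-13 + d{\left(9,-8 \right)}}} + M\right)^{2} = \left(- \frac{12}{\sqrt{-13 + 6 \cdot 9}} + 50\right)^{2} = \left(- \frac{12}{\sqrt{-13 + 54}} + 50\right)^{2} = \left(- \frac{12}{\sqrt{41}} + 50\right)^{2} = \left(- 12 \frac{\sqrt{41}}{41} + 50\right)^{2} = \left(- \frac{12 \sqrt{41}}{41} + 50\right)^{2} = \left(50 - \frac{12 \sqrt{41}}{41}\right)^{2}$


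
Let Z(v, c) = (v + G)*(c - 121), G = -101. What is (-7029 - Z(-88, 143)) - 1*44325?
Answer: -47196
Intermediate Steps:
Z(v, c) = (-121 + c)*(-101 + v) (Z(v, c) = (v - 101)*(c - 121) = (-101 + v)*(-121 + c) = (-121 + c)*(-101 + v))
(-7029 - Z(-88, 143)) - 1*44325 = (-7029 - (12221 - 121*(-88) - 101*143 + 143*(-88))) - 1*44325 = (-7029 - (12221 + 10648 - 14443 - 12584)) - 44325 = (-7029 - 1*(-4158)) - 44325 = (-7029 + 4158) - 44325 = -2871 - 44325 = -47196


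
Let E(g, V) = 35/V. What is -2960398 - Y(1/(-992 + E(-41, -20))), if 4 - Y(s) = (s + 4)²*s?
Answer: -185935403369450014/62807484375 ≈ -2.9604e+6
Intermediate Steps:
Y(s) = 4 - s*(4 + s)² (Y(s) = 4 - (s + 4)²*s = 4 - (4 + s)²*s = 4 - s*(4 + s)²)
-2960398 - Y(1/(-992 + E(-41, -20))) = -2960398 - (4 - (4 + 1/(-992 + 35/(-20)))²/(-992 + 35/(-20))) = -2960398 - (4 - (4 + 1/(-992 + 35*(-1/20)))²/(-992 + 35*(-1/20))) = -2960398 - (4 - (4 + 1/(-992 - 7/4))²/(-992 - 7/4)) = -2960398 - (4 - (4 + 1/(-3975/4))²/(-3975/4)) = -2960398 - (4 - 1*(-4/3975)*(4 - 4/3975)²) = -2960398 - (4 - 1*(-4/3975)*(15896/3975)²) = -2960398 - (4 - 1*(-4/3975)*252682816/15800625) = -2960398 - (4 + 1010731264/62807484375) = -2960398 - 1*252240668764/62807484375 = -2960398 - 252240668764/62807484375 = -185935403369450014/62807484375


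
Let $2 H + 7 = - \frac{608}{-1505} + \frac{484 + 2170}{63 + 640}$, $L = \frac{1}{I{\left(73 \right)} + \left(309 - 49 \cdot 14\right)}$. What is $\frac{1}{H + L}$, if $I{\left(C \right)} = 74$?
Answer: $- \frac{641157090}{906392563} \approx -0.70737$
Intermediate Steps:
$L = - \frac{1}{303}$ ($L = \frac{1}{74 + \left(309 - 49 \cdot 14\right)} = \frac{1}{74 + \left(309 - 686\right)} = \frac{1}{74 - 377} = \frac{1}{-303} = - \frac{1}{303} \approx -0.0033003$)
$H = - \frac{2984411}{2116030}$ ($H = - \frac{7}{2} + \frac{- \frac{608}{-1505} + \frac{484 + 2170}{63 + 640}}{2} = - \frac{7}{2} + \frac{\left(-608\right) \left(- \frac{1}{1505}\right) + \frac{2654}{703}}{2} = - \frac{7}{2} + \frac{\frac{608}{1505} + 2654 \cdot \frac{1}{703}}{2} = - \frac{7}{2} + \frac{\frac{608}{1505} + \frac{2654}{703}}{2} = - \frac{7}{2} + \frac{1}{2} \cdot \frac{4421694}{1058015} = - \frac{7}{2} + \frac{2210847}{1058015} = - \frac{2984411}{2116030} \approx -1.4104$)
$\frac{1}{H + L} = \frac{1}{- \frac{2984411}{2116030} - \frac{1}{303}} = \frac{1}{- \frac{906392563}{641157090}} = - \frac{641157090}{906392563}$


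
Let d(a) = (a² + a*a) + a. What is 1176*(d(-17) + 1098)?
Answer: 1950984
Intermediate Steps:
d(a) = a + 2*a² (d(a) = (a² + a²) + a = 2*a² + a = a + 2*a²)
1176*(d(-17) + 1098) = 1176*(-17*(1 + 2*(-17)) + 1098) = 1176*(-17*(1 - 34) + 1098) = 1176*(-17*(-33) + 1098) = 1176*(561 + 1098) = 1176*1659 = 1950984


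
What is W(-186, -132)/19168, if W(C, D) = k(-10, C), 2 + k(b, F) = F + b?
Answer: -99/9584 ≈ -0.010330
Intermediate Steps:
k(b, F) = -2 + F + b (k(b, F) = -2 + (F + b) = -2 + F + b)
W(C, D) = -12 + C (W(C, D) = -2 + C - 10 = -12 + C)
W(-186, -132)/19168 = (-12 - 186)/19168 = -198*1/19168 = -99/9584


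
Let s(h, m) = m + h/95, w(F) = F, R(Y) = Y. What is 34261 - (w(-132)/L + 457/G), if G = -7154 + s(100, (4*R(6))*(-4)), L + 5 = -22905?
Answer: 10810714485947/315539430 ≈ 34261.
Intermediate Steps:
L = -22910 (L = -5 - 22905 = -22910)
s(h, m) = m + h/95 (s(h, m) = m + h*(1/95) = m + h/95)
G = -137730/19 (G = -7154 + ((4*6)*(-4) + (1/95)*100) = -7154 + (24*(-4) + 20/19) = -7154 + (-96 + 20/19) = -7154 - 1804/19 = -137730/19 ≈ -7248.9)
34261 - (w(-132)/L + 457/G) = 34261 - (-132/(-22910) + 457/(-137730/19)) = 34261 - (-132*(-1/22910) + 457*(-19/137730)) = 34261 - (66/11455 - 8683/137730) = 34261 - 1*(-18074717/315539430) = 34261 + 18074717/315539430 = 10810714485947/315539430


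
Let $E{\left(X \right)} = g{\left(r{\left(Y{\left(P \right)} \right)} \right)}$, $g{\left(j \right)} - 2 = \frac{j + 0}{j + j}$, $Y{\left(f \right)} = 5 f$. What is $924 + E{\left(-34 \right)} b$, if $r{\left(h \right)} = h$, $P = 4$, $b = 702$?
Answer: $2679$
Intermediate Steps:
$g{\left(j \right)} = \frac{5}{2}$ ($g{\left(j \right)} = 2 + \frac{j + 0}{j + j} = 2 + \frac{j}{2 j} = 2 + j \frac{1}{2 j} = 2 + \frac{1}{2} = \frac{5}{2}$)
$E{\left(X \right)} = \frac{5}{2}$
$924 + E{\left(-34 \right)} b = 924 + \frac{5}{2} \cdot 702 = 924 + 1755 = 2679$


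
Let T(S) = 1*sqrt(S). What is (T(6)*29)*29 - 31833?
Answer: -31833 + 841*sqrt(6) ≈ -29773.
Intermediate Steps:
T(S) = sqrt(S)
(T(6)*29)*29 - 31833 = (sqrt(6)*29)*29 - 31833 = (29*sqrt(6))*29 - 31833 = 841*sqrt(6) - 31833 = -31833 + 841*sqrt(6)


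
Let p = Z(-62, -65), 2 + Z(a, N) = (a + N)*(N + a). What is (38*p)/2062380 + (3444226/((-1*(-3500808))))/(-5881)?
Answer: 525413030174357/1769199951928260 ≈ 0.29698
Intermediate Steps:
Z(a, N) = -2 + (N + a)**2 (Z(a, N) = -2 + (a + N)*(N + a) = -2 + (N + a)*(N + a) = -2 + (N + a)**2)
p = 16127 (p = -2 + (-65 - 62)**2 = -2 + (-127)**2 = -2 + 16129 = 16127)
(38*p)/2062380 + (3444226/((-1*(-3500808))))/(-5881) = (38*16127)/2062380 + (3444226/((-1*(-3500808))))/(-5881) = 612826*(1/2062380) + (3444226/3500808)*(-1/5881) = 306413/1031190 + (3444226*(1/3500808))*(-1/5881) = 306413/1031190 + (1722113/1750404)*(-1/5881) = 306413/1031190 - 1722113/10294125924 = 525413030174357/1769199951928260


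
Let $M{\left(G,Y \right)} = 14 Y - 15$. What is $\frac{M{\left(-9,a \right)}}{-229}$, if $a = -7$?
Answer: $\frac{113}{229} \approx 0.49345$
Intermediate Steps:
$M{\left(G,Y \right)} = -15 + 14 Y$
$\frac{M{\left(-9,a \right)}}{-229} = \frac{-15 + 14 \left(-7\right)}{-229} = \left(-15 - 98\right) \left(- \frac{1}{229}\right) = \left(-113\right) \left(- \frac{1}{229}\right) = \frac{113}{229}$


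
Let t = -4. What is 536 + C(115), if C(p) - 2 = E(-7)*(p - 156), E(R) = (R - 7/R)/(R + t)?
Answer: 5672/11 ≈ 515.64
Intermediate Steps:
E(R) = (R - 7/R)/(-4 + R) (E(R) = (R - 7/R)/(R - 4) = (R - 7/R)/(-4 + R))
C(p) = -914/11 + 6*p/11 (C(p) = 2 + ((-7 + (-7)**2)/((-7)*(-4 - 7)))*(p - 156) = 2 + (-1/7*(-7 + 49)/(-11))*(-156 + p) = 2 + (-1/7*(-1/11)*42)*(-156 + p) = 2 + 6*(-156 + p)/11 = 2 + (-936/11 + 6*p/11) = -914/11 + 6*p/11)
536 + C(115) = 536 + (-914/11 + (6/11)*115) = 536 + (-914/11 + 690/11) = 536 - 224/11 = 5672/11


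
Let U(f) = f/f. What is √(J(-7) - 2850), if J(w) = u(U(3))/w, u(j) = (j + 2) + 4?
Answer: I*√2851 ≈ 53.395*I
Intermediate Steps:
U(f) = 1
u(j) = 6 + j (u(j) = (2 + j) + 4 = 6 + j)
J(w) = 7/w (J(w) = (6 + 1)/w = 7/w)
√(J(-7) - 2850) = √(7/(-7) - 2850) = √(7*(-⅐) - 2850) = √(-1 - 2850) = √(-2851) = I*√2851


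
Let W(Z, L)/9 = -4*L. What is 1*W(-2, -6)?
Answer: 216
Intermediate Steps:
W(Z, L) = -36*L (W(Z, L) = 9*(-4*L) = -36*L)
1*W(-2, -6) = 1*(-36*(-6)) = 1*216 = 216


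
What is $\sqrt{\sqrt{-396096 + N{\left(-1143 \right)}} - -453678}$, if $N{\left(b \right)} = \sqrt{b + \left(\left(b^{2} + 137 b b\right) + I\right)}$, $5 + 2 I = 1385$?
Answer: $\sqrt{453678 + i \sqrt{396096 - \sqrt{180289509}}} \approx 673.56 + 0.459 i$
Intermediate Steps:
$I = 690$ ($I = - \frac{5}{2} + \frac{1}{2} \cdot 1385 = - \frac{5}{2} + \frac{1385}{2} = 690$)
$N{\left(b \right)} = \sqrt{690 + b + 138 b^{2}}$ ($N{\left(b \right)} = \sqrt{b + \left(\left(b^{2} + 137 b b\right) + 690\right)} = \sqrt{b + \left(\left(b^{2} + 137 b^{2}\right) + 690\right)} = \sqrt{b + \left(138 b^{2} + 690\right)} = \sqrt{b + \left(690 + 138 b^{2}\right)} = \sqrt{690 + b + 138 b^{2}}$)
$\sqrt{\sqrt{-396096 + N{\left(-1143 \right)}} - -453678} = \sqrt{\sqrt{-396096 + \sqrt{690 - 1143 + 138 \left(-1143\right)^{2}}} - -453678} = \sqrt{\sqrt{-396096 + \sqrt{690 - 1143 + 138 \cdot 1306449}} + 453678} = \sqrt{\sqrt{-396096 + \sqrt{690 - 1143 + 180289962}} + 453678} = \sqrt{\sqrt{-396096 + \sqrt{180289509}} + 453678} = \sqrt{453678 + \sqrt{-396096 + \sqrt{180289509}}}$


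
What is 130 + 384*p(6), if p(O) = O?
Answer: 2434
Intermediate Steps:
130 + 384*p(6) = 130 + 384*6 = 130 + 2304 = 2434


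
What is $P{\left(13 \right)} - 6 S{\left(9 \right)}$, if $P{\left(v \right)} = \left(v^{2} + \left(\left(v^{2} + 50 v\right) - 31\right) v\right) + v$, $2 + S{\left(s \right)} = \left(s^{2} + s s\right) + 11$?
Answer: $9400$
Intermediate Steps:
$S{\left(s \right)} = 9 + 2 s^{2}$ ($S{\left(s \right)} = -2 + \left(\left(s^{2} + s s\right) + 11\right) = -2 + \left(\left(s^{2} + s^{2}\right) + 11\right) = -2 + \left(2 s^{2} + 11\right) = -2 + \left(11 + 2 s^{2}\right) = 9 + 2 s^{2}$)
$P{\left(v \right)} = v + v^{2} + v \left(-31 + v^{2} + 50 v\right)$ ($P{\left(v \right)} = \left(v^{2} + \left(-31 + v^{2} + 50 v\right) v\right) + v = \left(v^{2} + v \left(-31 + v^{2} + 50 v\right)\right) + v = v + v^{2} + v \left(-31 + v^{2} + 50 v\right)$)
$P{\left(13 \right)} - 6 S{\left(9 \right)} = 13 \left(-30 + 13^{2} + 51 \cdot 13\right) - 6 \left(9 + 2 \cdot 9^{2}\right) = 13 \left(-30 + 169 + 663\right) - 6 \left(9 + 2 \cdot 81\right) = 13 \cdot 802 - 6 \left(9 + 162\right) = 10426 - 1026 = 9400$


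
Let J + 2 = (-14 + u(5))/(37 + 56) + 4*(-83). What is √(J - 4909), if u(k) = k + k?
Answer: I*√45347079/93 ≈ 72.409*I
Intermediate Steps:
u(k) = 2*k
J = -31066/93 (J = -2 + ((-14 + 2*5)/(37 + 56) + 4*(-83)) = -2 + ((-14 + 10)/93 - 332) = -2 + (-4*1/93 - 332) = -2 + (-4/93 - 332) = -2 - 30880/93 = -31066/93 ≈ -334.04)
√(J - 4909) = √(-31066/93 - 4909) = √(-487603/93) = I*√45347079/93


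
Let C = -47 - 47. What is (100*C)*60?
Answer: -564000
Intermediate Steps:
C = -94
(100*C)*60 = (100*(-94))*60 = -9400*60 = -564000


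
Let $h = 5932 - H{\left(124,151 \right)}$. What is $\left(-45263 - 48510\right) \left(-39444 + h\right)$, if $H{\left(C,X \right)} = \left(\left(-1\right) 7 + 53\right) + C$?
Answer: $3158462186$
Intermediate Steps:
$H{\left(C,X \right)} = 46 + C$ ($H{\left(C,X \right)} = \left(-7 + 53\right) + C = 46 + C$)
$h = 5762$ ($h = 5932 - \left(46 + 124\right) = 5932 - 170 = 5762$)
$\left(-45263 - 48510\right) \left(-39444 + h\right) = \left(-45263 - 48510\right) \left(-39444 + 5762\right) = \left(-93773\right) \left(-33682\right) = 3158462186$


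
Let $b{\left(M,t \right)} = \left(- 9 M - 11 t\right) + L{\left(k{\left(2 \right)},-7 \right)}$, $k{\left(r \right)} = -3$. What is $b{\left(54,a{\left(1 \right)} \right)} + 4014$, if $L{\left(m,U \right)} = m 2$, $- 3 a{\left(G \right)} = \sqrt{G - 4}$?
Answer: $3522 + \frac{11 i \sqrt{3}}{3} \approx 3522.0 + 6.3509 i$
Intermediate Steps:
$a{\left(G \right)} = - \frac{\sqrt{-4 + G}}{3}$ ($a{\left(G \right)} = - \frac{\sqrt{G - 4}}{3} = - \frac{\sqrt{-4 + G}}{3}$)
$L{\left(m,U \right)} = 2 m$
$b{\left(M,t \right)} = -6 - 11 t - 9 M$ ($b{\left(M,t \right)} = \left(- 9 M - 11 t\right) + 2 \left(-3\right) = \left(- 11 t - 9 M\right) - 6 = -6 - 11 t - 9 M$)
$b{\left(54,a{\left(1 \right)} \right)} + 4014 = \left(-6 - 11 \left(- \frac{\sqrt{-4 + 1}}{3}\right) - 486\right) + 4014 = \left(-6 - 11 \left(- \frac{\sqrt{-3}}{3}\right) - 486\right) + 4014 = \left(-6 - 11 \left(- \frac{i \sqrt{3}}{3}\right) - 486\right) + 4014 = \left(-6 + \frac{11 i \sqrt{3}}{3} - 486\right) + 4014 = \left(-492 + \frac{11 i \sqrt{3}}{3}\right) + 4014 = 3522 + \frac{11 i \sqrt{3}}{3}$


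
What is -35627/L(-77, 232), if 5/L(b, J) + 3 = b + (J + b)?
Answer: -534405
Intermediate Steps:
L(b, J) = 5/(-3 + J + 2*b) (L(b, J) = 5/(-3 + (b + (J + b))) = 5/(-3 + (J + 2*b)) = 5/(-3 + J + 2*b))
-35627/L(-77, 232) = -35627/(5/(-3 + 232 + 2*(-77))) = -35627/(5/(-3 + 232 - 154)) = -35627/(5/75) = -35627/(5*(1/75)) = -35627/1/15 = -35627*15 = -534405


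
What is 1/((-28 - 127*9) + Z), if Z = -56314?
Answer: -1/57485 ≈ -1.7396e-5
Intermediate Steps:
1/((-28 - 127*9) + Z) = 1/((-28 - 127*9) - 56314) = 1/((-28 - 1143) - 56314) = 1/(-1171 - 56314) = 1/(-57485) = -1/57485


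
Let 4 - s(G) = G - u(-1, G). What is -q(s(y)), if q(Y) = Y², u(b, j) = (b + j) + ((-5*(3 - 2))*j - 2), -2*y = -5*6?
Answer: -5476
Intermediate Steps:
y = 15 (y = -(-5)*6/2 = -½*(-30) = 15)
u(b, j) = -2 + b - 4*j (u(b, j) = (b + j) + ((-5*1)*j - 2) = (b + j) + (-5*j - 2) = (b + j) + (-2 - 5*j) = -2 + b - 4*j)
s(G) = 1 - 5*G (s(G) = 4 - (G - (-2 - 1 - 4*G)) = 4 - (G - (-3 - 4*G)) = 4 - (G + (3 + 4*G)) = 4 - (3 + 5*G) = 4 + (-3 - 5*G) = 1 - 5*G)
-q(s(y)) = -(1 - 5*15)² = -(1 - 75)² = -1*(-74)² = -1*5476 = -5476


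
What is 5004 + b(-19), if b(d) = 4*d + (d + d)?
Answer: 4890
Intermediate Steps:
b(d) = 6*d (b(d) = 4*d + 2*d = 6*d)
5004 + b(-19) = 5004 + 6*(-19) = 5004 - 114 = 4890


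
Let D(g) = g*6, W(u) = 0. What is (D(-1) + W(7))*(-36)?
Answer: 216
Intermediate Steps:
D(g) = 6*g
(D(-1) + W(7))*(-36) = (6*(-1) + 0)*(-36) = (-6 + 0)*(-36) = -6*(-36) = 216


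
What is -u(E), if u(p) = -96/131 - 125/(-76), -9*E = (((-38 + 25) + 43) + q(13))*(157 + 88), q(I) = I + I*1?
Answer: -9079/9956 ≈ -0.91191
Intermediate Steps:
q(I) = 2*I (q(I) = I + I = 2*I)
E = -13720/9 (E = -(((-38 + 25) + 43) + 2*13)*(157 + 88)/9 = -((-13 + 43) + 26)*245/9 = -(30 + 26)*245/9 = -56*245/9 = -⅑*13720 = -13720/9 ≈ -1524.4)
u(p) = 9079/9956 (u(p) = -96*1/131 - 125*(-1/76) = -96/131 + 125/76 = 9079/9956)
-u(E) = -1*9079/9956 = -9079/9956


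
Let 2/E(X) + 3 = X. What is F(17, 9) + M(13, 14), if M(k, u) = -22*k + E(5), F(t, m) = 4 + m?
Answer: -272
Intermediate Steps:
E(X) = 2/(-3 + X)
M(k, u) = 1 - 22*k (M(k, u) = -22*k + 2/(-3 + 5) = -22*k + 2/2 = -22*k + 2*(1/2) = -22*k + 1 = 1 - 22*k)
F(17, 9) + M(13, 14) = (4 + 9) + (1 - 22*13) = 13 + (1 - 286) = 13 - 285 = -272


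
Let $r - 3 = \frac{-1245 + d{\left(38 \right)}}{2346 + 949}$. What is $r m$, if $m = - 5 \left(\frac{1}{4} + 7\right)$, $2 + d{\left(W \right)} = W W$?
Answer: $- \frac{146189}{1318} \approx -110.92$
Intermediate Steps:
$d{\left(W \right)} = -2 + W^{2}$ ($d{\left(W \right)} = -2 + W W = -2 + W^{2}$)
$r = \frac{10082}{3295}$ ($r = 3 + \frac{-1245 - \left(2 - 38^{2}\right)}{2346 + 949} = 3 + \frac{-1245 + \left(-2 + 1444\right)}{3295} = 3 + \left(-1245 + 1442\right) \frac{1}{3295} = 3 + 197 \cdot \frac{1}{3295} = 3 + \frac{197}{3295} = \frac{10082}{3295} \approx 3.0598$)
$m = - \frac{145}{4}$ ($m = - 5 \left(\frac{1}{4} + 7\right) = \left(-5\right) \frac{29}{4} = - \frac{145}{4} \approx -36.25$)
$r m = \frac{10082}{3295} \left(- \frac{145}{4}\right) = - \frac{146189}{1318}$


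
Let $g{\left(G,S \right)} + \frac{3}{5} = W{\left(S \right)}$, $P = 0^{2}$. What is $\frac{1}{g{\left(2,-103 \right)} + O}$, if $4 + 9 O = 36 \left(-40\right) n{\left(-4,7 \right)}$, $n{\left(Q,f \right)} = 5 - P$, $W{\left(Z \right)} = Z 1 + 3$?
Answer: $- \frac{45}{40547} \approx -0.0011098$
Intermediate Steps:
$P = 0$
$W{\left(Z \right)} = 3 + Z$ ($W{\left(Z \right)} = Z + 3 = 3 + Z$)
$n{\left(Q,f \right)} = 5$ ($n{\left(Q,f \right)} = 5 - 0 = 5 + 0 = 5$)
$g{\left(G,S \right)} = \frac{12}{5} + S$ ($g{\left(G,S \right)} = - \frac{3}{5} + \left(3 + S\right) = \frac{12}{5} + S$)
$O = - \frac{7204}{9}$ ($O = - \frac{4}{9} + \frac{36 \left(-40\right) 5}{9} = - \frac{4}{9} + \frac{\left(-1440\right) 5}{9} = - \frac{4}{9} + \frac{1}{9} \left(-7200\right) = - \frac{4}{9} - 800 = - \frac{7204}{9} \approx -800.44$)
$\frac{1}{g{\left(2,-103 \right)} + O} = \frac{1}{\left(\frac{12}{5} - 103\right) - \frac{7204}{9}} = \frac{1}{- \frac{503}{5} - \frac{7204}{9}} = \frac{1}{- \frac{40547}{45}} = - \frac{45}{40547}$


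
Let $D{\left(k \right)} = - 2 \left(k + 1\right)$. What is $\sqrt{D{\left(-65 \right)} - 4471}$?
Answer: $i \sqrt{4343} \approx 65.901 i$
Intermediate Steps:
$D{\left(k \right)} = -2 - 2 k$ ($D{\left(k \right)} = - 2 \left(1 + k\right) = -2 - 2 k$)
$\sqrt{D{\left(-65 \right)} - 4471} = \sqrt{\left(-2 - -130\right) - 4471} = \sqrt{\left(-2 + 130\right) - 4471} = \sqrt{128 - 4471} = \sqrt{-4343} = i \sqrt{4343}$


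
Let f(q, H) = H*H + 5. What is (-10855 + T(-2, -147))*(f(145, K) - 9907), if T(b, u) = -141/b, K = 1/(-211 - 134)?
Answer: 25420911706381/238050 ≈ 1.0679e+8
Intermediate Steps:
K = -1/345 (K = 1/(-345) = -1/345 ≈ -0.0028986)
f(q, H) = 5 + H² (f(q, H) = H² + 5 = 5 + H²)
(-10855 + T(-2, -147))*(f(145, K) - 9907) = (-10855 - 141/(-2))*((5 + (-1/345)²) - 9907) = (-10855 - 141*(-½))*((5 + 1/119025) - 9907) = (-10855 + 141/2)*(595126/119025 - 9907) = -21569/2*(-1178585549/119025) = 25420911706381/238050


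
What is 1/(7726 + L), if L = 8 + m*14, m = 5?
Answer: 1/7804 ≈ 0.00012814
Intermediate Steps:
L = 78 (L = 8 + 5*14 = 8 + 70 = 78)
1/(7726 + L) = 1/(7726 + 78) = 1/7804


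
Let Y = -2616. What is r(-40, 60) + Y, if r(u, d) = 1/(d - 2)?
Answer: -151727/58 ≈ -2616.0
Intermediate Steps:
r(u, d) = 1/(-2 + d)
r(-40, 60) + Y = 1/(-2 + 60) - 2616 = 1/58 - 2616 = -151727/58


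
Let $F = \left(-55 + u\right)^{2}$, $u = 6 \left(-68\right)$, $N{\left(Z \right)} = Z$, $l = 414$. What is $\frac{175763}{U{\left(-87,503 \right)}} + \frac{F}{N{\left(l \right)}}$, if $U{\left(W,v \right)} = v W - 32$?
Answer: $\frac{9315095735}{18130302} \approx 513.79$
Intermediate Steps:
$u = -408$
$U{\left(W,v \right)} = -32 + W v$ ($U{\left(W,v \right)} = W v - 32 = -32 + W v$)
$F = 214369$ ($F = \left(-55 - 408\right)^{2} = \left(-463\right)^{2} = 214369$)
$\frac{175763}{U{\left(-87,503 \right)}} + \frac{F}{N{\left(l \right)}} = \frac{175763}{-32 - 43761} + \frac{214369}{414} = \frac{175763}{-32 - 43761} + 214369 \cdot \frac{1}{414} = \frac{175763}{-43793} + \frac{214369}{414} = 175763 \left(- \frac{1}{43793}\right) + \frac{214369}{414} = - \frac{175763}{43793} + \frac{214369}{414} = \frac{9315095735}{18130302}$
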